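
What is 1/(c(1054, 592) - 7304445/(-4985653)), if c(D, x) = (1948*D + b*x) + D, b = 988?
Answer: 4985653/13157853534171 ≈ 3.7891e-7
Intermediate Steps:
c(D, x) = 988*x + 1949*D (c(D, x) = (1948*D + 988*x) + D = (988*x + 1948*D) + D = 988*x + 1949*D)
1/(c(1054, 592) - 7304445/(-4985653)) = 1/((988*592 + 1949*1054) - 7304445/(-4985653)) = 1/((584896 + 2054246) - 7304445*(-1/4985653)) = 1/(2639142 + 7304445/4985653) = 1/(13157853534171/4985653) = 4985653/13157853534171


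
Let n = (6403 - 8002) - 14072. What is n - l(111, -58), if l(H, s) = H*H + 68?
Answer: -28060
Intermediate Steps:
l(H, s) = 68 + H**2 (l(H, s) = H**2 + 68 = 68 + H**2)
n = -15671 (n = -1599 - 14072 = -15671)
n - l(111, -58) = -15671 - (68 + 111**2) = -15671 - (68 + 12321) = -15671 - 1*12389 = -15671 - 12389 = -28060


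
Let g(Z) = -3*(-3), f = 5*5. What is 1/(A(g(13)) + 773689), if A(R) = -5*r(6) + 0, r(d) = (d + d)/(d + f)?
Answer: 31/23984299 ≈ 1.2925e-6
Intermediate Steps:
f = 25
g(Z) = 9
r(d) = 2*d/(25 + d) (r(d) = (d + d)/(d + 25) = (2*d)/(25 + d) = 2*d/(25 + d))
A(R) = -60/31 (A(R) = -10*6/(25 + 6) + 0 = -10*6/31 + 0 = -5*12/31 + 0 = -60/31 + 0 = -60/31)
1/(A(g(13)) + 773689) = 1/(-60/31 + 773689) = 1/(23984299/31) = 31/23984299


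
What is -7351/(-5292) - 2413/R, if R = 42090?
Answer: 49438999/37123380 ≈ 1.3317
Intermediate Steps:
-7351/(-5292) - 2413/R = -7351/(-5292) - 2413/42090 = -7351*(-1/5292) - 2413*1/42090 = 7351/5292 - 2413/42090 = 49438999/37123380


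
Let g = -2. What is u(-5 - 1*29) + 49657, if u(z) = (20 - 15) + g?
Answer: 49660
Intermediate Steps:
u(z) = 3 (u(z) = (20 - 15) - 2 = 5 - 2 = 3)
u(-5 - 1*29) + 49657 = 3 + 49657 = 49660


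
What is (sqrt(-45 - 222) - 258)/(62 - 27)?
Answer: -258/35 + I*sqrt(267)/35 ≈ -7.3714 + 0.46686*I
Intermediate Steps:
(sqrt(-45 - 222) - 258)/(62 - 27) = (sqrt(-267) - 258)/35 = (I*sqrt(267) - 258)*(1/35) = (-258 + I*sqrt(267))*(1/35) = -258/35 + I*sqrt(267)/35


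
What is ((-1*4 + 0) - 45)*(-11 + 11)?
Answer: 0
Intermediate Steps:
((-1*4 + 0) - 45)*(-11 + 11) = ((-4 + 0) - 45)*0 = (-4 - 45)*0 = -49*0 = 0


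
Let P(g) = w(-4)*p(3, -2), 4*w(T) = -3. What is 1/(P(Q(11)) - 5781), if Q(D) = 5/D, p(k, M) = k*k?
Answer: -4/23151 ≈ -0.00017278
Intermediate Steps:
p(k, M) = k**2
w(T) = -3/4 (w(T) = (1/4)*(-3) = -3/4)
P(g) = -27/4 (P(g) = -3/4*3**2 = -3/4*9 = -27/4)
1/(P(Q(11)) - 5781) = 1/(-27/4 - 5781) = 1/(-23151/4) = -4/23151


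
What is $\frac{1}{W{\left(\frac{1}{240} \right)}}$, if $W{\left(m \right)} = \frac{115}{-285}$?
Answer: $- \frac{57}{23} \approx -2.4783$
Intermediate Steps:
$W{\left(m \right)} = - \frac{23}{57}$ ($W{\left(m \right)} = 115 \left(- \frac{1}{285}\right) = - \frac{23}{57}$)
$\frac{1}{W{\left(\frac{1}{240} \right)}} = \frac{1}{- \frac{23}{57}} = - \frac{57}{23}$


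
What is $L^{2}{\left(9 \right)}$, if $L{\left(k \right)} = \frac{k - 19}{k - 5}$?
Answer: $\frac{25}{4} \approx 6.25$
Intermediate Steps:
$L{\left(k \right)} = \frac{-19 + k}{-5 + k}$
$L^{2}{\left(9 \right)} = \left(\frac{-19 + 9}{-5 + 9}\right)^{2} = \left(\frac{1}{4} \left(-10\right)\right)^{2} = \left(- \frac{5}{2}\right)^{2} = \frac{25}{4}$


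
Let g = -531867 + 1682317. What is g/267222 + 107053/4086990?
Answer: 788414093711/182022273630 ≈ 4.3314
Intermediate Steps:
g = 1150450
g/267222 + 107053/4086990 = 1150450/267222 + 107053/4086990 = 1150450*(1/267222) + 107053*(1/4086990) = 575225/133611 + 107053/4086990 = 788414093711/182022273630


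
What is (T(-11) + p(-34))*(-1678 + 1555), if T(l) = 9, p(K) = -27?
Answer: 2214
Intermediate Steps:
(T(-11) + p(-34))*(-1678 + 1555) = (9 - 27)*(-1678 + 1555) = -18*(-123) = 2214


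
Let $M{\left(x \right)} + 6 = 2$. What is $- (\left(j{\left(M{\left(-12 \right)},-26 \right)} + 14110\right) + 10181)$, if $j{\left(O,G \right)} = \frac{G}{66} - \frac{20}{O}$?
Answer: $- \frac{801755}{33} \approx -24296.0$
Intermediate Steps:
$M{\left(x \right)} = -4$ ($M{\left(x \right)} = -6 + 2 = -4$)
$j{\left(O,G \right)} = - \frac{20}{O} + \frac{G}{66}$ ($j{\left(O,G \right)} = G \frac{1}{66} - \frac{20}{O} = \frac{G}{66} - \frac{20}{O} = - \frac{20}{O} + \frac{G}{66}$)
$- (\left(j{\left(M{\left(-12 \right)},-26 \right)} + 14110\right) + 10181) = - (\left(\left(- \frac{20}{-4} + \frac{1}{66} \left(-26\right)\right) + 14110\right) + 10181) = - (\left(\left(\left(-20\right) \left(- \frac{1}{4}\right) - \frac{13}{33}\right) + 14110\right) + 10181) = - (\left(\left(5 - \frac{13}{33}\right) + 14110\right) + 10181) = - (\left(\frac{152}{33} + 14110\right) + 10181) = - (\frac{465782}{33} + 10181) = \left(-1\right) \frac{801755}{33} = - \frac{801755}{33}$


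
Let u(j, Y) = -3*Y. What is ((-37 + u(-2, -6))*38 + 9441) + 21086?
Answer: 29805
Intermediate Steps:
((-37 + u(-2, -6))*38 + 9441) + 21086 = ((-37 - 3*(-6))*38 + 9441) + 21086 = ((-37 + 18)*38 + 9441) + 21086 = (-19*38 + 9441) + 21086 = (-722 + 9441) + 21086 = 8719 + 21086 = 29805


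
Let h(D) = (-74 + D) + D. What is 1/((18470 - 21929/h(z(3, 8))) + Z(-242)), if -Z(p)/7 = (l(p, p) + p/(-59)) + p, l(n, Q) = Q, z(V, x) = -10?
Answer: 5546/122359043 ≈ 4.5326e-5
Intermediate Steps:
h(D) = -74 + 2*D
Z(p) = -819*p/59 (Z(p) = -7*((p + p/(-59)) + p) = -7*((p + p*(-1/59)) + p) = -7*((p - p/59) + p) = -7*(58*p/59 + p) = -819*p/59)
1/((18470 - 21929/h(z(3, 8))) + Z(-242)) = 1/((18470 - 21929/(-74 + 2*(-10))) - 819/59*(-242)) = 1/((18470 - 21929/(-74 - 20)) + 198198/59) = 1/((18470 - 21929/(-94)) + 198198/59) = 1/((18470 - 21929*(-1)/94) + 198198/59) = 1/((18470 - 1*(-21929/94)) + 198198/59) = 1/((18470 + 21929/94) + 198198/59) = 1/(1758109/94 + 198198/59) = 1/(122359043/5546) = 5546/122359043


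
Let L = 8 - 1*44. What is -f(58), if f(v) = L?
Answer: 36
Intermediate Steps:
L = -36 (L = 8 - 44 = -36)
f(v) = -36
-f(58) = -1*(-36) = 36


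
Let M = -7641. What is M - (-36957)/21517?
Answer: -164374440/21517 ≈ -7639.3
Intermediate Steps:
M - (-36957)/21517 = -7641 - (-36957)/21517 = -7641 - 1*(-36957/21517) = -7641 + 36957/21517 = -164374440/21517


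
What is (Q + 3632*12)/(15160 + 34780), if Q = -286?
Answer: 21649/24970 ≈ 0.86700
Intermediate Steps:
(Q + 3632*12)/(15160 + 34780) = (-286 + 3632*12)/(15160 + 34780) = (-286 + 43584)/49940 = 43298*(1/49940) = 21649/24970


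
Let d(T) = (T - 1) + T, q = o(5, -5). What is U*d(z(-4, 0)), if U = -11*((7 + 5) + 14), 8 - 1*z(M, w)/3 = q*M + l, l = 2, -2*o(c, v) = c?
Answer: 7150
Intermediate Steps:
o(c, v) = -c/2
q = -5/2 (q = -½*5 = -5/2 ≈ -2.5000)
z(M, w) = 18 + 15*M/2 (z(M, w) = 24 - 3*(-5*M/2 + 2) = 24 - 3*(2 - 5*M/2) = 24 + (-6 + 15*M/2) = 18 + 15*M/2)
d(T) = -1 + 2*T (d(T) = (-1 + T) + T = -1 + 2*T)
U = -286 (U = -11*(12 + 14) = -11*26 = -286)
U*d(z(-4, 0)) = -286*(-1 + 2*(18 + (15/2)*(-4))) = -286*(-1 + 2*(18 - 30)) = -286*(-1 + 2*(-12)) = -286*(-1 - 24) = -286*(-25) = 7150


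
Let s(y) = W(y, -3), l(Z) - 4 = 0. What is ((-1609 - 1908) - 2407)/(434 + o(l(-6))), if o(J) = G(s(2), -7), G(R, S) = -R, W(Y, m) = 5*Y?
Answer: -1481/106 ≈ -13.972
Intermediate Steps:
l(Z) = 4 (l(Z) = 4 + 0 = 4)
s(y) = 5*y
o(J) = -10 (o(J) = -5*2 = -1*10 = -10)
((-1609 - 1908) - 2407)/(434 + o(l(-6))) = ((-1609 - 1908) - 2407)/(434 - 10) = (-3517 - 2407)/424 = -5924*1/424 = -1481/106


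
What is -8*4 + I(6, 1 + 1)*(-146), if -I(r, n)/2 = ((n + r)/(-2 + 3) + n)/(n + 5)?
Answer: 2696/7 ≈ 385.14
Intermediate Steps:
I(r, n) = -2*(r + 2*n)/(5 + n) (I(r, n) = -2*((n + r)/(-2 + 3) + n)/(n + 5) = -2*((n + r)/1 + n)/(5 + n) = -2*((n + r)*1 + n)/(5 + n) = -2*((n + r) + n)/(5 + n) = -2*(r + 2*n)/(5 + n))
-8*4 + I(6, 1 + 1)*(-146) = -8*4 + (2*(-1*6 - 2*(1 + 1))/(5 + (1 + 1)))*(-146) = -32 + (2*(-6 - 2*2)/(5 + 2))*(-146) = -32 + (2*(-6 - 4)/7)*(-146) = -32 + (2*(⅐)*(-10))*(-146) = -32 - 20/7*(-146) = -32 + 2920/7 = 2696/7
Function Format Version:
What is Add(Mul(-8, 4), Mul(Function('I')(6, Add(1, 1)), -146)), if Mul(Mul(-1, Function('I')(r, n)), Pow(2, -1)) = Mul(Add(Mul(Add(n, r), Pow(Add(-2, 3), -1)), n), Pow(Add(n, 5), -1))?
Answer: Rational(2696, 7) ≈ 385.14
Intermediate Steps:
Function('I')(r, n) = Mul(-2, Pow(Add(5, n), -1), Add(r, Mul(2, n))) (Function('I')(r, n) = Mul(-2, Mul(Add(Mul(Add(n, r), Pow(Add(-2, 3), -1)), n), Pow(Add(n, 5), -1))) = Mul(-2, Mul(Add(Mul(Add(n, r), Pow(1, -1)), n), Pow(Add(5, n), -1))) = Mul(-2, Mul(Add(Mul(Add(n, r), 1), n), Pow(Add(5, n), -1))) = Mul(-2, Mul(Add(Add(n, r), n), Pow(Add(5, n), -1))) = Mul(-2, Mul(Add(r, Mul(2, n)), Pow(Add(5, n), -1))) = Mul(-2, Mul(Pow(Add(5, n), -1), Add(r, Mul(2, n)))) = Mul(-2, Pow(Add(5, n), -1), Add(r, Mul(2, n))))
Add(Mul(-8, 4), Mul(Function('I')(6, Add(1, 1)), -146)) = Add(Mul(-8, 4), Mul(Mul(2, Pow(Add(5, Add(1, 1)), -1), Add(Mul(-1, 6), Mul(-2, Add(1, 1)))), -146)) = Add(-32, Mul(Mul(2, Pow(Add(5, 2), -1), Add(-6, Mul(-2, 2))), -146)) = Add(-32, Mul(Mul(2, Pow(7, -1), Add(-6, -4)), -146)) = Add(-32, Mul(Mul(2, Rational(1, 7), -10), -146)) = Add(-32, Mul(Rational(-20, 7), -146)) = Add(-32, Rational(2920, 7)) = Rational(2696, 7)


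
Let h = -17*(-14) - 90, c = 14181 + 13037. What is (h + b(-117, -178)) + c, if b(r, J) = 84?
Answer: 27450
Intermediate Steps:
c = 27218
h = 148 (h = 238 - 90 = 148)
(h + b(-117, -178)) + c = (148 + 84) + 27218 = 232 + 27218 = 27450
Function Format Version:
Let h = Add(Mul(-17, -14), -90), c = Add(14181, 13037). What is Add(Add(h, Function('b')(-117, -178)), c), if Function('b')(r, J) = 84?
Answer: 27450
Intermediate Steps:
c = 27218
h = 148 (h = Add(238, -90) = 148)
Add(Add(h, Function('b')(-117, -178)), c) = Add(Add(148, 84), 27218) = Add(232, 27218) = 27450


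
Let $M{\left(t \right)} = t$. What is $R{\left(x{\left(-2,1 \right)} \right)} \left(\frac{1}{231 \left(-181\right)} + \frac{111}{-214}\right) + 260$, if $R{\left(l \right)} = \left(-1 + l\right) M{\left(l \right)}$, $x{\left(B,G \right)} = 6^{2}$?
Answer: $- \frac{83847430}{213037} \approx -393.58$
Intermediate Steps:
$x{\left(B,G \right)} = 36$
$R{\left(l \right)} = l \left(-1 + l\right)$ ($R{\left(l \right)} = \left(-1 + l\right) l = l \left(-1 + l\right)$)
$R{\left(x{\left(-2,1 \right)} \right)} \left(\frac{1}{231 \left(-181\right)} + \frac{111}{-214}\right) + 260 = 36 \left(-1 + 36\right) \left(\frac{1}{231 \left(-181\right)} + \frac{111}{-214}\right) + 260 = 36 \cdot 35 \left(\frac{1}{231} \left(- \frac{1}{181}\right) + 111 \left(- \frac{1}{214}\right)\right) + 260 = 1260 \left(- \frac{1}{41811} - \frac{111}{214}\right) + 260 = 1260 \left(- \frac{4641235}{8947554}\right) + 260 = - \frac{139237050}{213037} + 260 = - \frac{83847430}{213037}$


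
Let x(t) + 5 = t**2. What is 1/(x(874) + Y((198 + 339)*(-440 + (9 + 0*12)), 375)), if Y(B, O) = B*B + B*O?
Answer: 1/53481685055 ≈ 1.8698e-11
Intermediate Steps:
x(t) = -5 + t**2
Y(B, O) = B**2 + B*O
1/(x(874) + Y((198 + 339)*(-440 + (9 + 0*12)), 375)) = 1/((-5 + 874**2) + ((198 + 339)*(-440 + (9 + 0*12)))*((198 + 339)*(-440 + (9 + 0*12)) + 375)) = 1/((-5 + 763876) + (537*(-440 + (9 + 0)))*(537*(-440 + (9 + 0)) + 375)) = 1/(763871 + (537*(-440 + 9))*(537*(-440 + 9) + 375)) = 1/(763871 + (537*(-431))*(537*(-431) + 375)) = 1/(763871 - 231447*(-231447 + 375)) = 1/(763871 - 231447*(-231072)) = 1/(763871 + 53480921184) = 1/53481685055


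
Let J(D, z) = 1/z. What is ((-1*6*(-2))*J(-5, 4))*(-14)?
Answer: -42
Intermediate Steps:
((-1*6*(-2))*J(-5, 4))*(-14) = ((-1*6*(-2))/4)*(-14) = (-6*(-2)*(¼))*(-14) = (12*(¼))*(-14) = 3*(-14) = -42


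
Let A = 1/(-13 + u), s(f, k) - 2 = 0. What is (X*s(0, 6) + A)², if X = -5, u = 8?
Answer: 2601/25 ≈ 104.04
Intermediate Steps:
s(f, k) = 2 (s(f, k) = 2 + 0 = 2)
A = -⅕ (A = 1/(-13 + 8) = 1/(-5) = -⅕ ≈ -0.20000)
(X*s(0, 6) + A)² = (-5*2 - ⅕)² = (-10 - ⅕)² = (-51/5)² = 2601/25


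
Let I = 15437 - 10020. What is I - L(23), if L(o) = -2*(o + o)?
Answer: 5509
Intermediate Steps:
L(o) = -4*o
I = 5417
I - L(23) = 5417 - (-4)*23 = 5417 - 1*(-92) = 5417 + 92 = 5509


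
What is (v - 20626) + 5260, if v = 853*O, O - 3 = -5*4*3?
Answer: -63987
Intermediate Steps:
O = -57 (O = 3 - 5*4*3 = 3 - 20*3 = 3 - 60 = -57)
v = -48621 (v = 853*(-57) = -48621)
(v - 20626) + 5260 = (-48621 - 20626) + 5260 = -69247 + 5260 = -63987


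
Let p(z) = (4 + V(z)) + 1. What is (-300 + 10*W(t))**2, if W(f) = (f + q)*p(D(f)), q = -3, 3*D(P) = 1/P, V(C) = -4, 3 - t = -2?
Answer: 78400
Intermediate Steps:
t = 5 (t = 3 - 1*(-2) = 3 + 2 = 5)
D(P) = 1/(3*P) (D(P) = (1/P)/3 = 1/(3*P))
p(z) = 1 (p(z) = (4 - 4) + 1 = 0 + 1 = 1)
W(f) = -3 + f (W(f) = (f - 3)*1 = (-3 + f)*1 = -3 + f)
(-300 + 10*W(t))**2 = (-300 + 10*(-3 + 5))**2 = (-300 + 10*2)**2 = (-300 + 20)**2 = (-280)**2 = 78400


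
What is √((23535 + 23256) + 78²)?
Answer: 15*√235 ≈ 229.95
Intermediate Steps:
√((23535 + 23256) + 78²) = √(46791 + 6084) = √52875 = 15*√235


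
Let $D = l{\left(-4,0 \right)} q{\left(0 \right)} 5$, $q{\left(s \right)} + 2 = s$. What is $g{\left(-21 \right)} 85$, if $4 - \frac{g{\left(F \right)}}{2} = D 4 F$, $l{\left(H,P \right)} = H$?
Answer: $571880$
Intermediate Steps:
$q{\left(s \right)} = -2 + s$
$D = 40$ ($D = - 4 \left(-2 + 0\right) 5 = \left(-4\right) \left(-2\right) 5 = 8 \cdot 5 = 40$)
$g{\left(F \right)} = 8 - 320 F$ ($g{\left(F \right)} = 8 - 2 \cdot 40 \cdot 4 F = 8 - 2 \cdot 160 F = 8 - 320 F$)
$g{\left(-21 \right)} 85 = \left(8 - -6720\right) 85 = \left(8 + 6720\right) 85 = 6728 \cdot 85 = 571880$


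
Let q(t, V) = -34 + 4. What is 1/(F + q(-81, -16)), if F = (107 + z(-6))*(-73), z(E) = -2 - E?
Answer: -1/8133 ≈ -0.00012296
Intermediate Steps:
q(t, V) = -30
F = -8103 (F = (107 + (-2 - 1*(-6)))*(-73) = (107 + (-2 + 6))*(-73) = (107 + 4)*(-73) = 111*(-73) = -8103)
1/(F + q(-81, -16)) = 1/(-8103 - 30) = 1/(-8133) = -1/8133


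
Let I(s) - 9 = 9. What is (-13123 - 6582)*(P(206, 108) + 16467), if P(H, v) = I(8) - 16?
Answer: -324521645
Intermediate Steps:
I(s) = 18 (I(s) = 9 + 9 = 18)
P(H, v) = 2 (P(H, v) = 18 - 16 = 2)
(-13123 - 6582)*(P(206, 108) + 16467) = (-13123 - 6582)*(2 + 16467) = -19705*16469 = -324521645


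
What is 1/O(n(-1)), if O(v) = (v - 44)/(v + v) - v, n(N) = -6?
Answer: 6/61 ≈ 0.098361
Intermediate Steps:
O(v) = -v + (-44 + v)/(2*v) (O(v) = (-44 + v)/((2*v)) - v = (-44 + v)*(1/(2*v)) - v = (-44 + v)/(2*v) - v = -v + (-44 + v)/(2*v))
1/O(n(-1)) = 1/(1/2 - 1*(-6) - 22/(-6)) = 1/(1/2 + 6 - 22*(-1/6)) = 1/(1/2 + 6 + 11/3) = 1/(61/6) = 6/61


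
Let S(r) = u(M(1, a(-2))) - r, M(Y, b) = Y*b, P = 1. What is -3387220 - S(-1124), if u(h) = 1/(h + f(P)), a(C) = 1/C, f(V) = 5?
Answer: -30495098/9 ≈ -3.3883e+6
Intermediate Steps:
u(h) = 1/(5 + h) (u(h) = 1/(h + 5) = 1/(5 + h))
S(r) = 2/9 - r (S(r) = 1/(5 + 1/(-2)) - r = 1/(5 + 1*(-½)) - r = 1/(5 - ½) - r = 1/(9/2) - r = 2/9 - r)
-3387220 - S(-1124) = -3387220 - (2/9 - 1*(-1124)) = -3387220 - (2/9 + 1124) = -3387220 - 1*10118/9 = -3387220 - 10118/9 = -30495098/9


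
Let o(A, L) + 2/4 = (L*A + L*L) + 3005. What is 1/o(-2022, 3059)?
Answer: 2/6350375 ≈ 3.1494e-7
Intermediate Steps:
o(A, L) = 6009/2 + L² + A*L (o(A, L) = -½ + ((L*A + L*L) + 3005) = -½ + ((A*L + L²) + 3005) = -½ + ((L² + A*L) + 3005) = -½ + (3005 + L² + A*L) = 6009/2 + L² + A*L)
1/o(-2022, 3059) = 1/(6009/2 + 3059² - 2022*3059) = 1/(6009/2 + 9357481 - 6185298) = 1/(6350375/2) = 2/6350375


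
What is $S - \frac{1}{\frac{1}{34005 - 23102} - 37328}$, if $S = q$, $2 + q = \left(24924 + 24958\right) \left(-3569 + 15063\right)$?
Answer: $\frac{233343539795731101}{406987183} \approx 5.7334 \cdot 10^{8}$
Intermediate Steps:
$q = 573343706$ ($q = -2 + \left(24924 + 24958\right) \left(-3569 + 15063\right) = -2 + 49882 \cdot 11494 = -2 + 573343708 = 573343706$)
$S = 573343706$
$S - \frac{1}{\frac{1}{34005 - 23102} - 37328} = 573343706 - \frac{1}{\frac{1}{34005 - 23102} - 37328} = 573343706 - \frac{1}{\frac{1}{10903} - 37328} = 573343706 - \frac{1}{- \frac{406987183}{10903}} = 573343706 - - \frac{10903}{406987183} = 573343706 + \frac{10903}{406987183} = \frac{233343539795731101}{406987183}$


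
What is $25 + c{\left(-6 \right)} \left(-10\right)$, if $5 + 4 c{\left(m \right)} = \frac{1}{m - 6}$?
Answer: $\frac{905}{24} \approx 37.708$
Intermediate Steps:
$c{\left(m \right)} = - \frac{5}{4} + \frac{1}{4 \left(-6 + m\right)}$ ($c{\left(m \right)} = - \frac{5}{4} + \frac{1}{4 \left(m - 6\right)} = - \frac{5}{4} + \frac{1}{4 \left(-6 + m\right)}$)
$25 + c{\left(-6 \right)} \left(-10\right) = 25 + \frac{31 - -30}{4 \left(-6 - 6\right)} \left(-10\right) = 25 + \frac{31 + 30}{4 \left(-12\right)} \left(-10\right) = 25 + \frac{1}{4} \left(- \frac{1}{12}\right) 61 \left(-10\right) = 25 - - \frac{305}{24} = 25 + \frac{305}{24} = \frac{905}{24}$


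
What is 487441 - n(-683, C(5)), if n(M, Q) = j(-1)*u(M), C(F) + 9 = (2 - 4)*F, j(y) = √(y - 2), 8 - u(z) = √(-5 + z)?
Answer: 487441 - 4*√129 - 8*I*√3 ≈ 4.874e+5 - 13.856*I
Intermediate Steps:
u(z) = 8 - √(-5 + z)
j(y) = √(-2 + y)
C(F) = -9 - 2*F (C(F) = -9 + (2 - 4)*F = -9 - 2*F)
n(M, Q) = I*√3*(8 - √(-5 + M)) (n(M, Q) = √(-2 - 1)*(8 - √(-5 + M)) = √(-3)*(8 - √(-5 + M)) = (I*√3)*(8 - √(-5 + M)) = I*√3*(8 - √(-5 + M)))
487441 - n(-683, C(5)) = 487441 - I*√3*(8 - √(-5 - 683)) = 487441 - I*√3*(8 - √(-688)) = 487441 - I*√3*(8 - 4*I*√43)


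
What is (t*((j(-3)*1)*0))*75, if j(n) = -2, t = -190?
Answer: 0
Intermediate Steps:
(t*((j(-3)*1)*0))*75 = -190*(-2*1)*0*75 = -(-380)*0*75 = -190*0*75 = 0*75 = 0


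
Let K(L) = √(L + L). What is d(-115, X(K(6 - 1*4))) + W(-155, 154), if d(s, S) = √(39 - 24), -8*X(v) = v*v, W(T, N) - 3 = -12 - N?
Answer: -163 + √15 ≈ -159.13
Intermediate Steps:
W(T, N) = -9 - N (W(T, N) = 3 + (-12 - N) = -9 - N)
K(L) = √2*√L (K(L) = √(2*L) = √2*√L)
X(v) = -v²/8 (X(v) = -v*v/8 = -v²/8)
d(s, S) = √15
d(-115, X(K(6 - 1*4))) + W(-155, 154) = √15 + (-9 - 1*154) = √15 + (-9 - 154) = √15 - 163 = -163 + √15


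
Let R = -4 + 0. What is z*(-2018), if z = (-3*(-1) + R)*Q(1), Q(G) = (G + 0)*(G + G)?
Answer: 4036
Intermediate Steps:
Q(G) = 2*G² (Q(G) = G*(2*G) = 2*G²)
R = -4
z = -2 (z = (-3*(-1) - 4)*(2*1²) = (3 - 4)*(2*1) = -1*2 = -2)
z*(-2018) = -2*(-2018) = 4036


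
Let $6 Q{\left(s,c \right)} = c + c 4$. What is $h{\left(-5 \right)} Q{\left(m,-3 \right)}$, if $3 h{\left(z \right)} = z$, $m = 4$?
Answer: $\frac{25}{6} \approx 4.1667$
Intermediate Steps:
$Q{\left(s,c \right)} = \frac{5 c}{6}$ ($Q{\left(s,c \right)} = \frac{c + c 4}{6} = \frac{c + 4 c}{6} = \frac{5 c}{6}$)
$h{\left(z \right)} = \frac{z}{3}$
$h{\left(-5 \right)} Q{\left(m,-3 \right)} = \frac{1}{3} \left(-5\right) \frac{5}{6} \left(-3\right) = \left(- \frac{5}{3}\right) \left(- \frac{5}{2}\right) = \frac{25}{6}$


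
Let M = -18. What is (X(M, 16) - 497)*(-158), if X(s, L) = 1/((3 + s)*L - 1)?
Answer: 18924924/241 ≈ 78527.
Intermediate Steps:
X(s, L) = 1/(-1 + L*(3 + s)) (X(s, L) = 1/(L*(3 + s) - 1) = 1/(-1 + L*(3 + s)))
(X(M, 16) - 497)*(-158) = (1/(-1 + 3*16 + 16*(-18)) - 497)*(-158) = (1/(-1 + 48 - 288) - 497)*(-158) = (1/(-241) - 497)*(-158) = (-1/241 - 497)*(-158) = -119778/241*(-158) = 18924924/241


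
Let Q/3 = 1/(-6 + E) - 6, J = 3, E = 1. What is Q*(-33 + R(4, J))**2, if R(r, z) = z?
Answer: -16740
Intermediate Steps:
Q = -93/5 (Q = 3*(1/(-6 + 1) - 6) = 3*(1/(-5) - 6) = 3*(-1/5 - 6) = 3*(-31/5) = -93/5 ≈ -18.600)
Q*(-33 + R(4, J))**2 = -93*(-33 + 3)**2/5 = -93/5*(-30)**2 = -93/5*900 = -16740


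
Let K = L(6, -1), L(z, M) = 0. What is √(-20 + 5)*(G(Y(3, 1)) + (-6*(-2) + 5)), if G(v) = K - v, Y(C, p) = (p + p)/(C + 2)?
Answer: 83*I*√15/5 ≈ 64.292*I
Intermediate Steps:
Y(C, p) = 2*p/(2 + C) (Y(C, p) = (2*p)/(2 + C) = 2*p/(2 + C))
K = 0
G(v) = -v (G(v) = 0 - v = -v)
√(-20 + 5)*(G(Y(3, 1)) + (-6*(-2) + 5)) = √(-20 + 5)*(-2/(2 + 3) + (-6*(-2) + 5)) = √(-15)*(-2/5 + (12 + 5)) = (I*√15)*(-2/5 + 17) = (I*√15)*(-1*⅖ + 17) = (I*√15)*(-⅖ + 17) = (I*√15)*(83/5) = 83*I*√15/5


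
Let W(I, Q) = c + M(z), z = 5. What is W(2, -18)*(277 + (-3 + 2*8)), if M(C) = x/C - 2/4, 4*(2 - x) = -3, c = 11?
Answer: 6409/2 ≈ 3204.5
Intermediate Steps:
x = 11/4 (x = 2 - ¼*(-3) = 2 + ¾ = 11/4 ≈ 2.7500)
M(C) = -½ + 11/(4*C) (M(C) = 11/(4*C) - 2/4 = 11/(4*C) - 2*¼ = 11/(4*C) - ½ = -½ + 11/(4*C))
W(I, Q) = 221/20 (W(I, Q) = 11 + (¼)*(11 - 2*5)/5 = 11 + (¼)*(⅕)*(11 - 10) = 11 + (¼)*(⅕)*1 = 11 + 1/20 = 221/20)
W(2, -18)*(277 + (-3 + 2*8)) = 221*(277 + (-3 + 2*8))/20 = 221*(277 + (-3 + 16))/20 = 221*(277 + 13)/20 = (221/20)*290 = 6409/2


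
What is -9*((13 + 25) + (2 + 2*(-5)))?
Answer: -270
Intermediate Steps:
-9*((13 + 25) + (2 + 2*(-5))) = -9*(38 + (2 - 10)) = -9*(38 - 8) = -9*30 = -270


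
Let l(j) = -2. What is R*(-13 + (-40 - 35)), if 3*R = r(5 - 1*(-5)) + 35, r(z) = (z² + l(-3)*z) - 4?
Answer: -3256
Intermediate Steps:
r(z) = -4 + z² - 2*z (r(z) = (z² - 2*z) - 4 = -4 + z² - 2*z)
R = 37 (R = ((-4 + (5 - 1*(-5))² - 2*(5 - 1*(-5))) + 35)/3 = ((-4 + (5 + 5)² - 2*(5 + 5)) + 35)/3 = ((-4 + 10² - 2*10) + 35)/3 = ((-4 + 100 - 20) + 35)/3 = (76 + 35)/3 = (⅓)*111 = 37)
R*(-13 + (-40 - 35)) = 37*(-13 + (-40 - 35)) = 37*(-13 - 75) = 37*(-88) = -3256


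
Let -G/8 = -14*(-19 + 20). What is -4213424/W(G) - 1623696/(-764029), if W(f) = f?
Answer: -4105862591/109147 ≈ -37618.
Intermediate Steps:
G = 112 (G = -(-112)*(-19 + 20) = -(-112) = -8*(-14) = 112)
-4213424/W(G) - 1623696/(-764029) = -4213424/112 - 1623696/(-764029) = -4213424*1/112 - 1623696*(-1/764029) = -263339/7 + 1623696/764029 = -4105862591/109147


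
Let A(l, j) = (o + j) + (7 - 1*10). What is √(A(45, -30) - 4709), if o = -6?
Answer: 2*I*√1187 ≈ 68.906*I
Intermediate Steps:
A(l, j) = -9 + j (A(l, j) = (-6 + j) + (7 - 1*10) = (-6 + j) + (7 - 10) = (-6 + j) - 3 = -9 + j)
√(A(45, -30) - 4709) = √((-9 - 30) - 4709) = √(-39 - 4709) = √(-4748) = 2*I*√1187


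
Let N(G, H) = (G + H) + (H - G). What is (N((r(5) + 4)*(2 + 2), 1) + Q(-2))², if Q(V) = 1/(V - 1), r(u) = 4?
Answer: 25/9 ≈ 2.7778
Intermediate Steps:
N(G, H) = 2*H
Q(V) = 1/(-1 + V)
(N((r(5) + 4)*(2 + 2), 1) + Q(-2))² = (2*1 + 1/(-1 - 2))² = (2 + 1/(-3))² = (2 - ⅓)² = (5/3)² = 25/9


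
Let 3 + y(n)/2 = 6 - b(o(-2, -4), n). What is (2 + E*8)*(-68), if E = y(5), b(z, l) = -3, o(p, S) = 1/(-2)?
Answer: -6664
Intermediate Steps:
o(p, S) = -1/2
y(n) = 12 (y(n) = -6 + 2*(6 - 1*(-3)) = -6 + 2*(6 + 3) = -6 + 2*9 = -6 + 18 = 12)
E = 12
(2 + E*8)*(-68) = (2 + 12*8)*(-68) = (2 + 96)*(-68) = 98*(-68) = -6664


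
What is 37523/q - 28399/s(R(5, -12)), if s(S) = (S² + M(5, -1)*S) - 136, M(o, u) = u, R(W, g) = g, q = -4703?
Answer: -134310957/94060 ≈ -1427.9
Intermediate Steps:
s(S) = -136 + S² - S (s(S) = (S² - S) - 136 = -136 + S² - S)
37523/q - 28399/s(R(5, -12)) = 37523/(-4703) - 28399/(-136 + (-12)² - 1*(-12)) = 37523*(-1/4703) - 28399/(-136 + 144 + 12) = -37523/4703 - 28399/20 = -134310957/94060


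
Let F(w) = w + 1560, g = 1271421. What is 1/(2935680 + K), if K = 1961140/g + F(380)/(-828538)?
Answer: 526710306249/1546253723055292610 ≈ 3.4064e-7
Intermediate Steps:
F(w) = 1560 + w
K = 811206228290/526710306249 (K = 1961140/1271421 + (1560 + 380)/(-828538) = 1961140*(1/1271421) + 1940*(-1/828538) = 1961140/1271421 - 970/414269 = 811206228290/526710306249 ≈ 1.5401)
1/(2935680 + K) = 1/(2935680 + 811206228290/526710306249) = 1/(1546253723055292610/526710306249) = 526710306249/1546253723055292610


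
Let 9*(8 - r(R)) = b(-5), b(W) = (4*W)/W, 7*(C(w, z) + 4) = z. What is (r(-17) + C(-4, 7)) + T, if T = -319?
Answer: -2830/9 ≈ -314.44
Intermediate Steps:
C(w, z) = -4 + z/7
b(W) = 4
r(R) = 68/9 (r(R) = 8 - ⅑*4 = 8 - 4/9 = 68/9)
(r(-17) + C(-4, 7)) + T = (68/9 + (-4 + (⅐)*7)) - 319 = (68/9 + (-4 + 1)) - 319 = (68/9 - 3) - 319 = 41/9 - 319 = -2830/9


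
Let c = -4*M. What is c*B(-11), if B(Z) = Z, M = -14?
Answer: -616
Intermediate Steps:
c = 56 (c = -4*(-14) = 56)
c*B(-11) = 56*(-11) = -616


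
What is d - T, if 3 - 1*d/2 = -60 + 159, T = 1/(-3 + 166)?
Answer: -31297/163 ≈ -192.01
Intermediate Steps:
T = 1/163 ≈ 0.0061350
d = -192 (d = 6 - 2*(-60 + 159) = 6 - 2*99 = 6 - 198 = -192)
d - T = -192 - 1*1/163 = -192 - 1/163 = -31297/163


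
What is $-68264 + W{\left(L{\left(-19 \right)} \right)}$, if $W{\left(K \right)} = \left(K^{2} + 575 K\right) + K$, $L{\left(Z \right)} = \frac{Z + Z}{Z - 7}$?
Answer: $- \frac{11393983}{169} \approx -67420.0$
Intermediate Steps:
$L{\left(Z \right)} = \frac{2 Z}{-7 + Z}$
$W{\left(K \right)} = K^{2} + 576 K$
$-68264 + W{\left(L{\left(-19 \right)} \right)} = -68264 + 2 \left(-19\right) \frac{1}{-7 - 19} \left(576 + 2 \left(-19\right) \frac{1}{-7 - 19}\right) = -68264 + 2 \left(-19\right) \frac{1}{-26} \left(576 + 2 \left(-19\right) \frac{1}{-26}\right) = -68264 + 2 \left(-19\right) \left(- \frac{1}{26}\right) \left(576 + 2 \left(-19\right) \left(- \frac{1}{26}\right)\right) = -68264 + \frac{19 \left(576 + \frac{19}{13}\right)}{13} = -68264 + \frac{19}{13} \cdot \frac{7507}{13} = -68264 + \frac{142633}{169} = - \frac{11393983}{169}$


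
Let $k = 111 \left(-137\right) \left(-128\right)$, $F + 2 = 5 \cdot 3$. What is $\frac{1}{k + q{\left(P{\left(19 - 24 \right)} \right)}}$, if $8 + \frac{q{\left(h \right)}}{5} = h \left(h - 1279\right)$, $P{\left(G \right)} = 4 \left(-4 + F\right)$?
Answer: $\frac{1}{1722716} \approx 5.8048 \cdot 10^{-7}$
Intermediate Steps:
$F = 13$ ($F = -2 + 5 \cdot 3 = -2 + 15 = 13$)
$P{\left(G \right)} = 36$ ($P{\left(G \right)} = 4 \left(-4 + 13\right) = 4 \cdot 9 = 36$)
$k = 1946496$ ($k = \left(-15207\right) \left(-128\right) = 1946496$)
$q{\left(h \right)} = -40 + 5 h \left(-1279 + h\right)$ ($q{\left(h \right)} = -40 + 5 h \left(h - 1279\right) = -40 + 5 h \left(-1279 + h\right)$)
$\frac{1}{k + q{\left(P{\left(19 - 24 \right)} \right)}} = \frac{1}{1946496 - \left(230260 - 6480\right)} = \frac{1}{1946496 - 223780} = \frac{1}{1722716}$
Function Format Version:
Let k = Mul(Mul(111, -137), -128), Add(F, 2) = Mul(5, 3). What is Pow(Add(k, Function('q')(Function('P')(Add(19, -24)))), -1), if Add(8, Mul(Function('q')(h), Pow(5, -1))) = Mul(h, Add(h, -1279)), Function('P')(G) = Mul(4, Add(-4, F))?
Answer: Rational(1, 1722716) ≈ 5.8048e-7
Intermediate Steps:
F = 13 (F = Add(-2, Mul(5, 3)) = Add(-2, 15) = 13)
Function('P')(G) = 36 (Function('P')(G) = Mul(4, Add(-4, 13)) = Mul(4, 9) = 36)
k = 1946496 (k = Mul(-15207, -128) = 1946496)
Function('q')(h) = Add(-40, Mul(5, h, Add(-1279, h))) (Function('q')(h) = Add(-40, Mul(5, Mul(h, Add(h, -1279)))) = Add(-40, Mul(5, Mul(h, Add(-1279, h)))) = Add(-40, Mul(5, h, Add(-1279, h))))
Pow(Add(k, Function('q')(Function('P')(Add(19, -24)))), -1) = Pow(Add(1946496, Add(-40, Mul(-6395, 36), Mul(5, Pow(36, 2)))), -1) = Pow(Add(1946496, Add(-40, -230220, Mul(5, 1296))), -1) = Pow(Add(1946496, Add(-40, -230220, 6480)), -1) = Pow(Add(1946496, -223780), -1) = Pow(1722716, -1) = Rational(1, 1722716)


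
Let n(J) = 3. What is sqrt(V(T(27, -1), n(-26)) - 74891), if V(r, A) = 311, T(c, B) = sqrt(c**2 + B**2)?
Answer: 2*I*sqrt(18645) ≈ 273.09*I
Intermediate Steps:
T(c, B) = sqrt(B**2 + c**2)
sqrt(V(T(27, -1), n(-26)) - 74891) = sqrt(311 - 74891) = sqrt(-74580) = 2*I*sqrt(18645)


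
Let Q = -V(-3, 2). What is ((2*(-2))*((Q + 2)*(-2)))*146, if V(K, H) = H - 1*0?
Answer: 0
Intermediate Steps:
V(K, H) = H (V(K, H) = H + 0 = H)
Q = -2 (Q = -1*2 = -2)
((2*(-2))*((Q + 2)*(-2)))*146 = ((2*(-2))*((-2 + 2)*(-2)))*146 = -0*(-2)*146 = -4*0*146 = 0*146 = 0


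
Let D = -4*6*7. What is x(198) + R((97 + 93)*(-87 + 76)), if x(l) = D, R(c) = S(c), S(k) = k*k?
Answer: 4367932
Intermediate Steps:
D = -168 (D = -24*7 = -168)
S(k) = k²
R(c) = c²
x(l) = -168
x(198) + R((97 + 93)*(-87 + 76)) = -168 + ((97 + 93)*(-87 + 76))² = -168 + (190*(-11))² = -168 + (-2090)² = -168 + 4368100 = 4367932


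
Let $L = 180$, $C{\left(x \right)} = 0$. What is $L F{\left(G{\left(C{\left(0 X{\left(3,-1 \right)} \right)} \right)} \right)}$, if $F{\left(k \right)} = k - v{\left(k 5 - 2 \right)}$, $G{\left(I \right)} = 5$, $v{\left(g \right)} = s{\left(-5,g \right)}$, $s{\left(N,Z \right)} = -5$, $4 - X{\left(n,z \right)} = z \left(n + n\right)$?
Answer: $1800$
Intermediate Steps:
$X{\left(n,z \right)} = 4 - 2 n z$ ($X{\left(n,z \right)} = 4 - z \left(n + n\right) = 4 - z 2 n = 4 - 2 n z$)
$v{\left(g \right)} = -5$
$F{\left(k \right)} = 5 + k$ ($F{\left(k \right)} = k - -5 = k + 5 = 5 + k$)
$L F{\left(G{\left(C{\left(0 X{\left(3,-1 \right)} \right)} \right)} \right)} = 180 \left(5 + 5\right) = 180 \cdot 10 = 1800$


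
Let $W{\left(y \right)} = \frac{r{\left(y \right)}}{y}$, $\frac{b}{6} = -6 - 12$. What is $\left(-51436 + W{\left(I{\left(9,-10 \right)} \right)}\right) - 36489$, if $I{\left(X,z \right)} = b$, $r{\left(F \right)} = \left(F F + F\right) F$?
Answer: $-76369$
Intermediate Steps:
$b = -108$ ($b = 6 \left(-6 - 12\right) = 6 \left(-18\right) = -108$)
$r{\left(F \right)} = F \left(F + F^{2}\right)$ ($r{\left(F \right)} = \left(F^{2} + F\right) F = \left(F + F^{2}\right) F = F \left(F + F^{2}\right)$)
$I{\left(X,z \right)} = -108$
$W{\left(y \right)} = y \left(1 + y\right)$ ($W{\left(y \right)} = \frac{y^{2} \left(1 + y\right)}{y} = y \left(1 + y\right)$)
$\left(-51436 + W{\left(I{\left(9,-10 \right)} \right)}\right) - 36489 = \left(-51436 - 108 \left(1 - 108\right)\right) - 36489 = \left(-51436 - -11556\right) - 36489 = \left(-51436 + 11556\right) - 36489 = -39880 - 36489 = -76369$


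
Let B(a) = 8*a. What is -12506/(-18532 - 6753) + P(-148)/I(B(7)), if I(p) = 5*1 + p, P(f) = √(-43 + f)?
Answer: 962/1945 + I*√191/61 ≈ 0.4946 + 0.22656*I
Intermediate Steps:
I(p) = 5 + p
-12506/(-18532 - 6753) + P(-148)/I(B(7)) = -12506/(-18532 - 6753) + √(-43 - 148)/(5 + 8*7) = -12506/(-25285) + √(-191)/(5 + 56) = -12506*(-1/25285) + (I*√191)/61 = 962/1945 + (I*√191)*(1/61) = 962/1945 + I*√191/61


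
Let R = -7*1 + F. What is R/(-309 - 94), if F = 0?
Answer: 7/403 ≈ 0.017370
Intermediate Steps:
R = -7 (R = -7*1 + 0 = -7 + 0 = -7)
R/(-309 - 94) = -7/(-309 - 94) = -7/(-403) = -1/403*(-7) = 7/403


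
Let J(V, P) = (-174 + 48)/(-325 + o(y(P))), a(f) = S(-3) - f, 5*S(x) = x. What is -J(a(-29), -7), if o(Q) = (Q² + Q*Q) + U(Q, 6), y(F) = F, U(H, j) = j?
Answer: -126/221 ≈ -0.57014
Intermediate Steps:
S(x) = x/5
a(f) = -⅗ - f (a(f) = (⅕)*(-3) - f = -⅗ - f)
o(Q) = 6 + 2*Q² (o(Q) = (Q² + Q*Q) + 6 = (Q² + Q²) + 6 = 2*Q² + 6 = 6 + 2*Q²)
J(V, P) = -126/(-319 + 2*P²) (J(V, P) = (-174 + 48)/(-325 + (6 + 2*P²)) = -126/(-319 + 2*P²))
-J(a(-29), -7) = -(-126)/(-319 + 2*(-7)²) = -(-126)/(-319 + 2*49) = -(-126)/(-319 + 98) = -(-126)/(-221) = -(-126)*(-1)/221 = -1*126/221 = -126/221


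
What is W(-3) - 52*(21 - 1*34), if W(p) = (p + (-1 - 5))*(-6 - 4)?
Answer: 766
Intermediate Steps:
W(p) = 60 - 10*p (W(p) = (p - 6)*(-10) = (-6 + p)*(-10) = 60 - 10*p)
W(-3) - 52*(21 - 1*34) = (60 - 10*(-3)) - 52*(21 - 1*34) = (60 + 30) - 52*(21 - 34) = 90 - 52*(-13) = 90 + 676 = 766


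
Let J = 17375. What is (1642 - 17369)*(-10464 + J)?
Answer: -108689297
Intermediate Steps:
(1642 - 17369)*(-10464 + J) = (1642 - 17369)*(-10464 + 17375) = -15727*6911 = -108689297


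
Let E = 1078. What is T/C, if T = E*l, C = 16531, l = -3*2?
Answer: -6468/16531 ≈ -0.39126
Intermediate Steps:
l = -6
T = -6468 (T = 1078*(-6) = -6468)
T/C = -6468/16531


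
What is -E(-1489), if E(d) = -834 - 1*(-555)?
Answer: 279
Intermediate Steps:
E(d) = -279 (E(d) = -834 + 555 = -279)
-E(-1489) = -1*(-279) = 279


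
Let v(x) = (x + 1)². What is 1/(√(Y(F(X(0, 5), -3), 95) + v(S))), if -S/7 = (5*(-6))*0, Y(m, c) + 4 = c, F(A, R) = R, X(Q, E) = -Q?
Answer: √23/46 ≈ 0.10426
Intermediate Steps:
Y(m, c) = -4 + c
S = 0 (S = -7*5*(-6)*0 = -(-210)*0 = -7*0 = 0)
v(x) = (1 + x)²
1/(√(Y(F(X(0, 5), -3), 95) + v(S))) = 1/(√((-4 + 95) + (1 + 0)²)) = 1/(√(91 + 1²)) = 1/(√(91 + 1)) = 1/(√92) = 1/(2*√23) = √23/46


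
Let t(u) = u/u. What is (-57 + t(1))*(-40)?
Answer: 2240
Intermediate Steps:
t(u) = 1
(-57 + t(1))*(-40) = (-57 + 1)*(-40) = -56*(-40) = 2240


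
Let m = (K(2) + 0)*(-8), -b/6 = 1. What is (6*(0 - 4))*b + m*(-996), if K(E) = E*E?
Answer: 32016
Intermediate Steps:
b = -6 (b = -6*1 = -6)
K(E) = E**2
m = -32 (m = (2**2 + 0)*(-8) = (4 + 0)*(-8) = 4*(-8) = -32)
(6*(0 - 4))*b + m*(-996) = (6*(0 - 4))*(-6) - 32*(-996) = (6*(-4))*(-6) + 31872 = -24*(-6) + 31872 = 144 + 31872 = 32016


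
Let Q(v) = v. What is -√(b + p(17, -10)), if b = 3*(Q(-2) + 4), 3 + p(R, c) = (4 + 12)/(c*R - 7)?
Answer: -√91155/177 ≈ -1.7058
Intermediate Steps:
p(R, c) = -3 + 16/(-7 + R*c) (p(R, c) = -3 + (4 + 12)/(c*R - 7) = -3 + 16/(R*c - 7) = -3 + 16/(-7 + R*c))
b = 6 (b = 3*(-2 + 4) = 3*2 = 6)
-√(b + p(17, -10)) = -√(6 + (37 - 3*17*(-10))/(-7 + 17*(-10))) = -√(6 + (37 + 510)/(-7 - 170)) = -√(6 + 547/(-177)) = -√(6 - 1/177*547) = -√(6 - 547/177) = -√(515/177) = -√91155/177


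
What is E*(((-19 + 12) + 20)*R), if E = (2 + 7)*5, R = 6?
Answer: 3510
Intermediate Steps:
E = 45 (E = 9*5 = 45)
E*(((-19 + 12) + 20)*R) = 45*(((-19 + 12) + 20)*6) = 45*((-7 + 20)*6) = 45*(13*6) = 45*78 = 3510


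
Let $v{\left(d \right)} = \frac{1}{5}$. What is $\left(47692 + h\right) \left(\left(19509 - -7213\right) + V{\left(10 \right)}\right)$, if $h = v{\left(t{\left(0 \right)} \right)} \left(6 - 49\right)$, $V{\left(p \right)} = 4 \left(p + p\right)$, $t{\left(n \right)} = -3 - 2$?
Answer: $\frac{6390052434}{5} \approx 1.278 \cdot 10^{9}$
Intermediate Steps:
$t{\left(n \right)} = -5$ ($t{\left(n \right)} = -3 - 2 = -5$)
$v{\left(d \right)} = \frac{1}{5}$
$V{\left(p \right)} = 8 p$ ($V{\left(p \right)} = 4 \cdot 2 p = 8 p$)
$h = - \frac{43}{5}$ ($h = \frac{6 - 49}{5} = \frac{1}{5} \left(-43\right) = - \frac{43}{5} \approx -8.6$)
$\left(47692 + h\right) \left(\left(19509 - -7213\right) + V{\left(10 \right)}\right) = \left(47692 - \frac{43}{5}\right) \left(\left(19509 - -7213\right) + 8 \cdot 10\right) = \frac{238417 \left(\left(19509 + 7213\right) + 80\right)}{5} = \frac{238417 \left(26722 + 80\right)}{5} = \frac{238417}{5} \cdot 26802 = \frac{6390052434}{5}$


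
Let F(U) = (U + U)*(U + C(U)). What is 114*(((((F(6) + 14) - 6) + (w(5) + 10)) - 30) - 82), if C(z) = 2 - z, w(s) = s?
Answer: -7410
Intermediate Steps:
F(U) = 4*U (F(U) = (U + U)*(U + (2 - U)) = (2*U)*2 = 4*U)
114*(((((F(6) + 14) - 6) + (w(5) + 10)) - 30) - 82) = 114*(((((4*6 + 14) - 6) + (5 + 10)) - 30) - 82) = 114*(((((24 + 14) - 6) + 15) - 30) - 82) = 114*((((38 - 6) + 15) - 30) - 82) = 114*(((32 + 15) - 30) - 82) = 114*((47 - 30) - 82) = 114*(17 - 82) = 114*(-65) = -7410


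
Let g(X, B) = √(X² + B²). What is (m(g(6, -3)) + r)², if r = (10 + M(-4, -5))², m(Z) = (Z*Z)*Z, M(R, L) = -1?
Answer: 97686 + 21870*√5 ≈ 1.4659e+5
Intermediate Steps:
g(X, B) = √(B² + X²)
m(Z) = Z³ (m(Z) = Z²*Z = Z³)
r = 81 (r = (10 - 1)² = 9² = 81)
(m(g(6, -3)) + r)² = ((√((-3)² + 6²))³ + 81)² = ((√(9 + 36))³ + 81)² = ((√45)³ + 81)² = ((3*√5)³ + 81)² = (135*√5 + 81)² = (81 + 135*√5)²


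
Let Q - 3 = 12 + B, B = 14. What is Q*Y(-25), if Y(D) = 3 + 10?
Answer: 377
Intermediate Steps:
Q = 29 (Q = 3 + (12 + 14) = 3 + 26 = 29)
Y(D) = 13
Q*Y(-25) = 29*13 = 377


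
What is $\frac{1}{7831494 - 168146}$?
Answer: $\frac{1}{7663348} \approx 1.3049 \cdot 10^{-7}$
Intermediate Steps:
$\frac{1}{7831494 - 168146} = \frac{1}{7663348}$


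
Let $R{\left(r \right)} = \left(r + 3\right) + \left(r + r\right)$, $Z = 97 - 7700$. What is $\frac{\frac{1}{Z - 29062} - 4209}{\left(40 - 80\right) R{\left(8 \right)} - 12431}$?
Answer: $\frac{154322986}{495380815} \approx 0.31152$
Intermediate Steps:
$Z = -7603$ ($Z = 97 - 7700 = -7603$)
$R{\left(r \right)} = 3 + 3 r$ ($R{\left(r \right)} = \left(3 + r\right) + 2 r = 3 + 3 r$)
$\frac{\frac{1}{Z - 29062} - 4209}{\left(40 - 80\right) R{\left(8 \right)} - 12431} = \frac{\frac{1}{-7603 - 29062} - 4209}{\left(40 - 80\right) \left(3 + 3 \cdot 8\right) - 12431} = \frac{\frac{1}{-36665} - 4209}{- 40 \left(3 + 24\right) - 12431} = \frac{- \frac{1}{36665} - 4209}{\left(-40\right) 27 - 12431} = - \frac{154322986}{36665 \left(-1080 - 12431\right)} = - \frac{154322986}{36665 \left(-13511\right)} = \left(- \frac{154322986}{36665}\right) \left(- \frac{1}{13511}\right) = \frac{154322986}{495380815}$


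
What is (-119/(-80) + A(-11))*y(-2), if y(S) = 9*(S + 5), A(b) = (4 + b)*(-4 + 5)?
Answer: -11907/80 ≈ -148.84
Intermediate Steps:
A(b) = 4 + b (A(b) = (4 + b)*1 = 4 + b)
y(S) = 45 + 9*S (y(S) = 9*(5 + S) = 45 + 9*S)
(-119/(-80) + A(-11))*y(-2) = (-119/(-80) + (4 - 11))*(45 + 9*(-2)) = (-119*(-1/80) - 7)*(45 - 18) = (119/80 - 7)*27 = -441/80*27 = -11907/80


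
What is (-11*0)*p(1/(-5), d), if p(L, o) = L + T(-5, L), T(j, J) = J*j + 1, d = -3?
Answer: 0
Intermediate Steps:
T(j, J) = 1 + J*j
p(L, o) = 1 - 4*L (p(L, o) = L + (1 + L*(-5)) = L + (1 - 5*L) = 1 - 4*L)
(-11*0)*p(1/(-5), d) = (-11*0)*(1 - 4/(-5)) = 0*(1 - 4*(-1/5)) = 0*(1 + 4/5) = 0*(9/5) = 0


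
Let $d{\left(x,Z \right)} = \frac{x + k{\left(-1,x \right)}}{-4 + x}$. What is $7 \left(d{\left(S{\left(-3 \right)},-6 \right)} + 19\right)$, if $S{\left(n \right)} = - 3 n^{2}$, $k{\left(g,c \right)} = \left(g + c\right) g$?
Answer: $\frac{4116}{31} \approx 132.77$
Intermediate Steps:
$k{\left(g,c \right)} = g \left(c + g\right)$ ($k{\left(g,c \right)} = \left(c + g\right) g = g \left(c + g\right)$)
$d{\left(x,Z \right)} = \frac{1}{-4 + x}$ ($d{\left(x,Z \right)} = \frac{x - \left(x - 1\right)}{-4 + x} = \frac{x - \left(-1 + x\right)}{-4 + x} = 1 \frac{1}{-4 + x} = \frac{1}{-4 + x}$)
$7 \left(d{\left(S{\left(-3 \right)},-6 \right)} + 19\right) = 7 \left(\frac{1}{-4 - 3 \left(-3\right)^{2}} + 19\right) = 7 \left(\frac{1}{-4 - 27} + 19\right) = 7 \left(\frac{1}{-31} + 19\right) = 7 \left(- \frac{1}{31} + 19\right) = 7 \cdot \frac{588}{31} = \frac{4116}{31}$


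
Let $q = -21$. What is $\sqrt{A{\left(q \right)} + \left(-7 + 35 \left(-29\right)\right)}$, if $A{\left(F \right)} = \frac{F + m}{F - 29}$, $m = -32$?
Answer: $\frac{i \sqrt{102094}}{10} \approx 31.952 i$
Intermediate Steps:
$A{\left(F \right)} = \frac{-32 + F}{-29 + F}$ ($A{\left(F \right)} = \frac{F - 32}{F - 29} = \frac{-32 + F}{-29 + F}$)
$\sqrt{A{\left(q \right)} + \left(-7 + 35 \left(-29\right)\right)} = \sqrt{\frac{-32 - 21}{-29 - 21} + \left(-7 + 35 \left(-29\right)\right)} = \sqrt{\frac{1}{-50} \left(-53\right) - 1022} = \sqrt{\left(- \frac{1}{50}\right) \left(-53\right) - 1022} = \sqrt{\frac{53}{50} - 1022} = \sqrt{- \frac{51047}{50}} = \frac{i \sqrt{102094}}{10}$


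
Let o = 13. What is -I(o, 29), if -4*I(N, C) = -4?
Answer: -1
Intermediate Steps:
I(N, C) = 1 (I(N, C) = -¼*(-4) = 1)
-I(o, 29) = -1*1 = -1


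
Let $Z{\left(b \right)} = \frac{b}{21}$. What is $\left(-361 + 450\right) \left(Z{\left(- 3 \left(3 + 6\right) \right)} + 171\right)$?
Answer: $\frac{105732}{7} \approx 15105.0$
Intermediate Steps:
$Z{\left(b \right)} = \frac{b}{21}$ ($Z{\left(b \right)} = b \frac{1}{21} = \frac{b}{21}$)
$\left(-361 + 450\right) \left(Z{\left(- 3 \left(3 + 6\right) \right)} + 171\right) = \left(-361 + 450\right) \left(\frac{\left(-3\right) \left(3 + 6\right)}{21} + 171\right) = 89 \left(\frac{\left(-3\right) 9}{21} + 171\right) = 89 \left(\frac{1}{21} \left(-27\right) + 171\right) = 89 \left(- \frac{9}{7} + 171\right) = 89 \cdot \frac{1188}{7} = \frac{105732}{7}$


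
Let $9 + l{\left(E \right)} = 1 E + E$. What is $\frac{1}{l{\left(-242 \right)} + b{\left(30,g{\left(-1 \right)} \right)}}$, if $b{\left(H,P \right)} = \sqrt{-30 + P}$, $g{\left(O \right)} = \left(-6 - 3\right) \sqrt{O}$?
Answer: $\frac{1}{-493 + \sqrt{3} \sqrt{-10 - 3 i}} \approx -0.0020315 + 2.285 \cdot 10^{-5} i$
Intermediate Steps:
$g{\left(O \right)} = - 9 \sqrt{O}$ ($g{\left(O \right)} = \left(-6 - 3\right) \sqrt{O} = - 9 \sqrt{O}$)
$l{\left(E \right)} = -9 + 2 E$ ($l{\left(E \right)} = -9 + \left(1 E + E\right) = -9 + \left(E + E\right) = -9 + 2 E$)
$\frac{1}{l{\left(-242 \right)} + b{\left(30,g{\left(-1 \right)} \right)}} = \frac{1}{\left(-9 + 2 \left(-242\right)\right) + \sqrt{-30 - 9 \sqrt{-1}}} = \frac{1}{\left(-9 - 484\right) + \sqrt{-30 - 9 i}} = \frac{1}{-493 + \sqrt{-30 - 9 i}}$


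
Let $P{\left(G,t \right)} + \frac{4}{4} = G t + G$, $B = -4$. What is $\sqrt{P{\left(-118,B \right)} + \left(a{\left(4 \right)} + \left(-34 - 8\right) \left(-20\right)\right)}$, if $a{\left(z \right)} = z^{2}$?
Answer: $\sqrt{1209} \approx 34.771$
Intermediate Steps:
$P{\left(G,t \right)} = -1 + G + G t$ ($P{\left(G,t \right)} = -1 + \left(G t + G\right) = -1 + \left(G + G t\right) = -1 + G + G t$)
$\sqrt{P{\left(-118,B \right)} + \left(a{\left(4 \right)} + \left(-34 - 8\right) \left(-20\right)\right)} = \sqrt{\left(-1 - 118 - -472\right) + \left(4^{2} + \left(-34 - 8\right) \left(-20\right)\right)} = \sqrt{\left(-1 - 118 + 472\right) + \left(16 + \left(-34 - 8\right) \left(-20\right)\right)} = \sqrt{353 + \left(16 - -840\right)} = \sqrt{353 + \left(16 + 840\right)} = \sqrt{353 + 856} = \sqrt{1209}$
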